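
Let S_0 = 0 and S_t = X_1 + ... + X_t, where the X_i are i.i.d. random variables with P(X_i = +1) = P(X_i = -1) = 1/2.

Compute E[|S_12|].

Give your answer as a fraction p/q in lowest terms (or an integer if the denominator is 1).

Answer: 693/256

Derivation:
S_12 takes values m ≡ 0 (mod 2) with |m| ≤ 12; P(S_12=m) = C(12,(12+m)/2)/2^12.
Total paths: 2^12 = 4096
Distribution: P(S=-12)=1/4096, P(S=-10)=12/4096, P(S=-8)=66/4096, P(S=-6)=220/4096, P(S=-4)=495/4096, P(S=-2)=792/4096, P(S=0)=924/4096, P(S=2)=792/4096, P(S=4)=495/4096, P(S=6)=220/4096, P(S=8)=66/4096, P(S=10)=12/4096, P(S=12)=1/4096
E[|S_12|] = Σ_m |m|·P(S_12=m) = 11088/4096 = 693/256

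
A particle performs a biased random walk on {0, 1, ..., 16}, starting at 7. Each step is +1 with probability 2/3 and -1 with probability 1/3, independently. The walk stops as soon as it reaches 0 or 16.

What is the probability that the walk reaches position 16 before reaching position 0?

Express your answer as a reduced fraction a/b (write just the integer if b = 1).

Answer: 65024/65535

Derivation:
Biased walk: p = 2/3, q = 1/3, r = q/p = 1/2
Gambler's ruin: P(hit 16 before 0 | start at 7) = (1 - r^a)/(1 - r^N)
r^7 = 1/128; r^16 = 1/65536
P = (1 - 1/128) / (1 - 1/65536) = 127/128 / 65535/65536 = 65024/65535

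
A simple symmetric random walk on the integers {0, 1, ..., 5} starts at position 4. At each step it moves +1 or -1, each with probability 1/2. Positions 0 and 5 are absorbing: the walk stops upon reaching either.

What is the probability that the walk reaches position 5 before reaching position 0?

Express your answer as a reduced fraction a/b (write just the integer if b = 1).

Answer: 4/5

Derivation:
Symmetric walk (p = 1/2): the harmonic-function argument gives P(hit 5 before 0 | start at 4) = a/N.
P = 4/5 = 4/5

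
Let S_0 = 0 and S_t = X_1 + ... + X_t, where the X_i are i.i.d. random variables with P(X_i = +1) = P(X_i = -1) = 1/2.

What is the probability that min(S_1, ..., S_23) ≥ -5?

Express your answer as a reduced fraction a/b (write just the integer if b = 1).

Let f(t,s) = #length-t paths at position s with S_1..S_t all ≥ -5.
f(t,s) = f(t-1,s-1) + f(t-1,s+1) for s ≥ -5; f(t,s) = 0 for s < -5.
t=0: f(0,0)=1
t=1: f(1,-1)=1 f(1,1)=1
t=2: f(2,-2)=1 f(2,0)=2 f(2,2)=1
t=3: f(3,-3)=1 f(3,-1)=3 f(3,1)=3 f(3,3)=1
t=4: f(4,-4)=1 f(4,-2)=4 f(4,0)=6 f(4,2)=4 f(4,4)=1
t=5: f(5,-5)=1 f(5,-3)=5 f(5,-1)=10 f(5,1)=10 f(5,3)=5 f(5,5)=1
t=6: f(6,-4)=6 f(6,-2)=15 f(6,0)=20 f(6,2)=15 f(6,4)=6 f(6,6)=1
t=7: f(7,-5)=6 f(7,-3)=21 f(7,-1)=35 f(7,1)=35 f(7,3)=21 f(7,5)=7 f(7,7)=1
t=8: f(8,-4)=27 f(8,-2)=56 f(8,0)=70 f(8,2)=56 f(8,4)=28 f(8,6)=8 f(8,8)=1
t=9: f(9,-5)=27 f(9,-3)=83 f(9,-1)=126 f(9,1)=126 f(9,3)=84 f(9,5)=36 f(9,7)=9 f(9,9)=1
t=10: f(10,-4)=110 f(10,-2)=209 f(10,0)=252 f(10,2)=210 f(10,4)=120 f(10,6)=45 f(10,8)=10 f(10,10)=1
t=11: f(11,-5)=110 f(11,-3)=319 f(11,-1)=461 f(11,1)=462 f(11,3)=330 f(11,5)=165 f(11,7)=55 f(11,9)=11 f(11,11)=1
t=12: f(12,-4)=429 f(12,-2)=780 f(12,0)=923 f(12,2)=792 f(12,4)=495 f(12,6)=220 f(12,8)=66 f(12,10)=12 f(12,12)=1
t=13: f(13,-5)=429 f(13,-3)=1209 f(13,-1)=1703 f(13,1)=1715 f(13,3)=1287 f(13,5)=715 f(13,7)=286 f(13,9)=78 f(13,11)=13 f(13,13)=1
t=14: f(14,-4)=1638 f(14,-2)=2912 f(14,0)=3418 f(14,2)=3002 f(14,4)=2002 f(14,6)=1001 f(14,8)=364 f(14,10)=91 f(14,12)=14 f(14,14)=1
t=15: f(15,-5)=1638 f(15,-3)=4550 f(15,-1)=6330 f(15,1)=6420 f(15,3)=5004 f(15,5)=3003 f(15,7)=1365 f(15,9)=455 f(15,11)=105 f(15,13)=15 f(15,15)=1
t=16: f(16,-4)=6188 f(16,-2)=10880 f(16,0)=12750 f(16,2)=11424 f(16,4)=8007 f(16,6)=4368 f(16,8)=1820 f(16,10)=560 f(16,12)=120 f(16,14)=16 f(16,16)=1
t=17: f(17,-5)=6188 f(17,-3)=17068 f(17,-1)=23630 f(17,1)=24174 f(17,3)=19431 f(17,5)=12375 f(17,7)=6188 f(17,9)=2380 f(17,11)=680 f(17,13)=136 f(17,15)=17 f(17,17)=1
t=18: f(18,-4)=23256 f(18,-2)=40698 f(18,0)=47804 f(18,2)=43605 f(18,4)=31806 f(18,6)=18563 f(18,8)=8568 f(18,10)=3060 f(18,12)=816 f(18,14)=153 f(18,16)=18 f(18,18)=1
t=19: f(19,-5)=23256 f(19,-3)=63954 f(19,-1)=88502 f(19,1)=91409 f(19,3)=75411 f(19,5)=50369 f(19,7)=27131 f(19,9)=11628 f(19,11)=3876 f(19,13)=969 f(19,15)=171 f(19,17)=19 f(19,19)=1
t=20: f(20,-4)=87210 f(20,-2)=152456 f(20,0)=179911 f(20,2)=166820 f(20,4)=125780 f(20,6)=77500 f(20,8)=38759 f(20,10)=15504 f(20,12)=4845 f(20,14)=1140 f(20,16)=190 f(20,18)=20 f(20,20)=1
t=21: f(21,-5)=87210 f(21,-3)=239666 f(21,-1)=332367 f(21,1)=346731 f(21,3)=292600 f(21,5)=203280 f(21,7)=116259 f(21,9)=54263 f(21,11)=20349 f(21,13)=5985 f(21,15)=1330 f(21,17)=210 f(21,19)=21 f(21,21)=1
t=22: f(22,-4)=326876 f(22,-2)=572033 f(22,0)=679098 f(22,2)=639331 f(22,4)=495880 f(22,6)=319539 f(22,8)=170522 f(22,10)=74612 f(22,12)=26334 f(22,14)=7315 f(22,16)=1540 f(22,18)=231 f(22,20)=22 f(22,22)=1
t=23: f(23,-5)=326876 f(23,-3)=898909 f(23,-1)=1251131 f(23,1)=1318429 f(23,3)=1135211 f(23,5)=815419 f(23,7)=490061 f(23,9)=245134 f(23,11)=100946 f(23,13)=33649 f(23,15)=8855 f(23,17)=1771 f(23,19)=253 f(23,21)=23 f(23,23)=1
Σ_s f(23,s) = 6626668
P = 6626668/8388608 = 1656667/2097152

Answer: 1656667/2097152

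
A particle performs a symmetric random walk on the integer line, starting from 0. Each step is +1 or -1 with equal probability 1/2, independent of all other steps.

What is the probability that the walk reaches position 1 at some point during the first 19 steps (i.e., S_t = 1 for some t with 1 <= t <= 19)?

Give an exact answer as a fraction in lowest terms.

Answer: 215955/262144

Derivation:
Count via complement. Let g(t,s) = #length-t paths at position s with S_1..S_t all ≠ 1.
g(t,s) = g(t-1,s-1) + g(t-1,s+1) for s ≠ 1; g(t,1) = 0.
t=0: g(0,0)=1
t=1: g(1,-1)=1
t=2: g(2,-2)=1 g(2,0)=1
t=3: g(3,-3)=1 g(3,-1)=2
t=4: g(4,-4)=1 g(4,-2)=3 g(4,0)=2
t=5: g(5,-5)=1 g(5,-3)=4 g(5,-1)=5
t=6: g(6,-6)=1 g(6,-4)=5 g(6,-2)=9 g(6,0)=5
t=7: g(7,-7)=1 g(7,-5)=6 g(7,-3)=14 g(7,-1)=14
t=8: g(8,-8)=1 g(8,-6)=7 g(8,-4)=20 g(8,-2)=28 g(8,0)=14
t=9: g(9,-9)=1 g(9,-7)=8 g(9,-5)=27 g(9,-3)=48 g(9,-1)=42
t=10: g(10,-10)=1 g(10,-8)=9 g(10,-6)=35 g(10,-4)=75 g(10,-2)=90 g(10,0)=42
t=11: g(11,-11)=1 g(11,-9)=10 g(11,-7)=44 g(11,-5)=110 g(11,-3)=165 g(11,-1)=132
t=12: g(12,-12)=1 g(12,-10)=11 g(12,-8)=54 g(12,-6)=154 g(12,-4)=275 g(12,-2)=297 g(12,0)=132
t=13: g(13,-13)=1 g(13,-11)=12 g(13,-9)=65 g(13,-7)=208 g(13,-5)=429 g(13,-3)=572 g(13,-1)=429
t=14: g(14,-14)=1 g(14,-12)=13 g(14,-10)=77 g(14,-8)=273 g(14,-6)=637 g(14,-4)=1001 g(14,-2)=1001 g(14,0)=429
t=15: g(15,-15)=1 g(15,-13)=14 g(15,-11)=90 g(15,-9)=350 g(15,-7)=910 g(15,-5)=1638 g(15,-3)=2002 g(15,-1)=1430
t=16: g(16,-16)=1 g(16,-14)=15 g(16,-12)=104 g(16,-10)=440 g(16,-8)=1260 g(16,-6)=2548 g(16,-4)=3640 g(16,-2)=3432 g(16,0)=1430
t=17: g(17,-17)=1 g(17,-15)=16 g(17,-13)=119 g(17,-11)=544 g(17,-9)=1700 g(17,-7)=3808 g(17,-5)=6188 g(17,-3)=7072 g(17,-1)=4862
t=18: g(18,-18)=1 g(18,-16)=17 g(18,-14)=135 g(18,-12)=663 g(18,-10)=2244 g(18,-8)=5508 g(18,-6)=9996 g(18,-4)=13260 g(18,-2)=11934 g(18,0)=4862
t=19: g(19,-19)=1 g(19,-17)=18 g(19,-15)=152 g(19,-13)=798 g(19,-11)=2907 g(19,-9)=7752 g(19,-7)=15504 g(19,-5)=23256 g(19,-3)=25194 g(19,-1)=16796
Paths never hitting 1: Σ_s g(19,s) = 92378
Paths hitting 1: 2^19 - 92378 = 431910
P = 431910/524288 = 215955/262144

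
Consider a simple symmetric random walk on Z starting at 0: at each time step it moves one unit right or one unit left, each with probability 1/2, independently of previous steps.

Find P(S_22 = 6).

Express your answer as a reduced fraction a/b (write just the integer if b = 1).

To reach position 6 after 22 steps: need 14 steps of +1 and 8 of -1.
Favorable paths: C(22,14) = 319770
Total paths: 2^22 = 4194304
P = 319770/4194304 = 159885/2097152

Answer: 159885/2097152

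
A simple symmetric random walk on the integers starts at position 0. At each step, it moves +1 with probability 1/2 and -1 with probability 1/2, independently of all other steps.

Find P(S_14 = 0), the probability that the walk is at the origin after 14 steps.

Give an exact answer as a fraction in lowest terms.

Answer: 429/2048

Derivation:
To return to 0 after 14 steps: need exactly 7 steps of +1 and 7 of -1.
Favorable paths: C(14,7) = 3432
Total paths: 2^14 = 16384
P = 3432/16384 = 429/2048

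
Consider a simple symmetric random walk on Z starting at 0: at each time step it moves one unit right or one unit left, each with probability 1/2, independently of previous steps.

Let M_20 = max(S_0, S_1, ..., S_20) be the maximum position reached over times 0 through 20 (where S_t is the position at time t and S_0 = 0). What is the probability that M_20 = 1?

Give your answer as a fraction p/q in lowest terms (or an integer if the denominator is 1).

Answer: 20995/131072

Derivation:
Let M_20 = max(S_0,...,S_20). Use the reflection principle: for j ≥ 1, #{paths with M_20 ≥ j} = #{S_20 ≥ j} + #{S_20 ≥ j+1}.
By reflection, #{M_20 ≥ 1} = #{S_20 ≥ 1} + #{S_20 ≥ 2} = 431910 + 431910 = 863820.
#{M_20 ≥ 2} = #{S_20 ≥ 2} + #{S_20 ≥ 3} = 431910 + 263950 = 695860.
#{M_20 = 1} = 863820 - 695860 = 167960.
P(M_20 = 1) = 167960/1048576 = 20995/131072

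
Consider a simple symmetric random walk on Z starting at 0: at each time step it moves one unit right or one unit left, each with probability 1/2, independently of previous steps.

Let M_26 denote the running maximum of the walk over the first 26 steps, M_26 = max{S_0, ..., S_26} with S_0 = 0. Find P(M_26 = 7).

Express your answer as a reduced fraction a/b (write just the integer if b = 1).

Let M_26 = max(S_0,...,S_26). Use the reflection principle: for j ≥ 1, #{paths with M_26 ≥ j} = #{S_26 ≥ j} + #{S_26 ≥ j+1}.
By reflection, #{M_26 ≥ 7} = #{S_26 ≥ 7} + #{S_26 ≥ 8} = 5658537 + 5658537 = 11317074.
#{M_26 ≥ 8} = #{S_26 ≥ 8} + #{S_26 ≥ 9} = 5658537 + 2533987 = 8192524.
#{M_26 = 7} = 11317074 - 8192524 = 3124550.
P(M_26 = 7) = 3124550/67108864 = 1562275/33554432

Answer: 1562275/33554432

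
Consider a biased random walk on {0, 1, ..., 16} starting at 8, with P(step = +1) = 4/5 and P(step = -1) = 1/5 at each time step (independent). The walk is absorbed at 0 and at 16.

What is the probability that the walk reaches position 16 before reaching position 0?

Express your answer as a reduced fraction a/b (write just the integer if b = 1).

Biased walk: p = 4/5, q = 1/5, r = q/p = 1/4
Gambler's ruin: P(hit 16 before 0 | start at 8) = (1 - r^a)/(1 - r^N)
r^8 = 1/65536; r^16 = 1/4294967296
P = (1 - 1/65536) / (1 - 1/4294967296) = 65535/65536 / 4294967295/4294967296 = 65536/65537

Answer: 65536/65537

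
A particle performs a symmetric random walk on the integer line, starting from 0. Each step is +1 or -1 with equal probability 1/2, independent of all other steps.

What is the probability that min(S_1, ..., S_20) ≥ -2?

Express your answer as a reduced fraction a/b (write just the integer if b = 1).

Let f(t,s) = #length-t paths at position s with S_1..S_t all ≥ -2.
f(t,s) = f(t-1,s-1) + f(t-1,s+1) for s ≥ -2; f(t,s) = 0 for s < -2.
t=0: f(0,0)=1
t=1: f(1,-1)=1 f(1,1)=1
t=2: f(2,-2)=1 f(2,0)=2 f(2,2)=1
t=3: f(3,-1)=3 f(3,1)=3 f(3,3)=1
t=4: f(4,-2)=3 f(4,0)=6 f(4,2)=4 f(4,4)=1
t=5: f(5,-1)=9 f(5,1)=10 f(5,3)=5 f(5,5)=1
t=6: f(6,-2)=9 f(6,0)=19 f(6,2)=15 f(6,4)=6 f(6,6)=1
t=7: f(7,-1)=28 f(7,1)=34 f(7,3)=21 f(7,5)=7 f(7,7)=1
t=8: f(8,-2)=28 f(8,0)=62 f(8,2)=55 f(8,4)=28 f(8,6)=8 f(8,8)=1
t=9: f(9,-1)=90 f(9,1)=117 f(9,3)=83 f(9,5)=36 f(9,7)=9 f(9,9)=1
t=10: f(10,-2)=90 f(10,0)=207 f(10,2)=200 f(10,4)=119 f(10,6)=45 f(10,8)=10 f(10,10)=1
t=11: f(11,-1)=297 f(11,1)=407 f(11,3)=319 f(11,5)=164 f(11,7)=55 f(11,9)=11 f(11,11)=1
t=12: f(12,-2)=297 f(12,0)=704 f(12,2)=726 f(12,4)=483 f(12,6)=219 f(12,8)=66 f(12,10)=12 f(12,12)=1
t=13: f(13,-1)=1001 f(13,1)=1430 f(13,3)=1209 f(13,5)=702 f(13,7)=285 f(13,9)=78 f(13,11)=13 f(13,13)=1
t=14: f(14,-2)=1001 f(14,0)=2431 f(14,2)=2639 f(14,4)=1911 f(14,6)=987 f(14,8)=363 f(14,10)=91 f(14,12)=14 f(14,14)=1
t=15: f(15,-1)=3432 f(15,1)=5070 f(15,3)=4550 f(15,5)=2898 f(15,7)=1350 f(15,9)=454 f(15,11)=105 f(15,13)=15 f(15,15)=1
t=16: f(16,-2)=3432 f(16,0)=8502 f(16,2)=9620 f(16,4)=7448 f(16,6)=4248 f(16,8)=1804 f(16,10)=559 f(16,12)=120 f(16,14)=16 f(16,16)=1
t=17: f(17,-1)=11934 f(17,1)=18122 f(17,3)=17068 f(17,5)=11696 f(17,7)=6052 f(17,9)=2363 f(17,11)=679 f(17,13)=136 f(17,15)=17 f(17,17)=1
t=18: f(18,-2)=11934 f(18,0)=30056 f(18,2)=35190 f(18,4)=28764 f(18,6)=17748 f(18,8)=8415 f(18,10)=3042 f(18,12)=815 f(18,14)=153 f(18,16)=18 f(18,18)=1
t=19: f(19,-1)=41990 f(19,1)=65246 f(19,3)=63954 f(19,5)=46512 f(19,7)=26163 f(19,9)=11457 f(19,11)=3857 f(19,13)=968 f(19,15)=171 f(19,17)=19 f(19,19)=1
t=20: f(20,-2)=41990 f(20,0)=107236 f(20,2)=129200 f(20,4)=110466 f(20,6)=72675 f(20,8)=37620 f(20,10)=15314 f(20,12)=4825 f(20,14)=1139 f(20,16)=190 f(20,18)=20 f(20,20)=1
Σ_s f(20,s) = 520676
P = 520676/1048576 = 130169/262144

Answer: 130169/262144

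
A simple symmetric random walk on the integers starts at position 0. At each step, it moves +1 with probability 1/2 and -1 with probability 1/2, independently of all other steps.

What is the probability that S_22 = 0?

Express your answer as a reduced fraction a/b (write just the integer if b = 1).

Answer: 88179/524288

Derivation:
To return to 0 after 22 steps: need exactly 11 steps of +1 and 11 of -1.
Favorable paths: C(22,11) = 705432
Total paths: 2^22 = 4194304
P = 705432/4194304 = 88179/524288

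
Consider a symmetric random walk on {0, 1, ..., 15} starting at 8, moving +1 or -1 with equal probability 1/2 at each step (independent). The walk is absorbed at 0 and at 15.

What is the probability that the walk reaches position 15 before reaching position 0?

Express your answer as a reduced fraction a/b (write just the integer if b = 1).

Answer: 8/15

Derivation:
Symmetric walk (p = 1/2): the harmonic-function argument gives P(hit 15 before 0 | start at 8) = a/N.
P = 8/15 = 8/15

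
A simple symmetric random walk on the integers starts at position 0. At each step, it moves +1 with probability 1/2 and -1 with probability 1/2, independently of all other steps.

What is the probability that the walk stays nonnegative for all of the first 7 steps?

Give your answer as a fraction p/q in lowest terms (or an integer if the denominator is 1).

Answer: 35/128

Derivation:
Let f(t,s) = #length-t paths at position s with S_1..S_t all ≥ 0.
f(t,s) = f(t-1,s-1) + f(t-1,s+1) for s ≥ 0; f(t,s) = 0 for s < 0.
t=0: f(0,0)=1
t=1: f(1,1)=1
t=2: f(2,0)=1 f(2,2)=1
t=3: f(3,1)=2 f(3,3)=1
t=4: f(4,0)=2 f(4,2)=3 f(4,4)=1
t=5: f(5,1)=5 f(5,3)=4 f(5,5)=1
t=6: f(6,0)=5 f(6,2)=9 f(6,4)=5 f(6,6)=1
t=7: f(7,1)=14 f(7,3)=14 f(7,5)=6 f(7,7)=1
Σ_s f(7,s) = 35
P = 35/128 = 35/128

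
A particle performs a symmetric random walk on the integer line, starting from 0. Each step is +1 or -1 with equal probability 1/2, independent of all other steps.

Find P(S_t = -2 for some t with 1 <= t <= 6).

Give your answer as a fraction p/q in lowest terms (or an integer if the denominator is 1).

Count via complement. Let g(t,s) = #length-t paths at position s with S_1..S_t all ≠ -2.
g(t,s) = g(t-1,s-1) + g(t-1,s+1) for s ≠ -2; g(t,-2) = 0.
t=0: g(0,0)=1
t=1: g(1,-1)=1 g(1,1)=1
t=2: g(2,0)=2 g(2,2)=1
t=3: g(3,-1)=2 g(3,1)=3 g(3,3)=1
t=4: g(4,0)=5 g(4,2)=4 g(4,4)=1
t=5: g(5,-1)=5 g(5,1)=9 g(5,3)=5 g(5,5)=1
t=6: g(6,0)=14 g(6,2)=14 g(6,4)=6 g(6,6)=1
Paths never hitting -2: Σ_s g(6,s) = 35
Paths hitting -2: 2^6 - 35 = 29
P = 29/64 = 29/64

Answer: 29/64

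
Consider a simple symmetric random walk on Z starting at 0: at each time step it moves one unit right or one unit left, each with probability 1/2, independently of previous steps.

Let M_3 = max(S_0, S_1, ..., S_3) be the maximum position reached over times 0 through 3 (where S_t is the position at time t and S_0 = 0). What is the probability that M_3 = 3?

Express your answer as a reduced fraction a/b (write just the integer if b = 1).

Let M_3 = max(S_0,...,S_3). Use the reflection principle: for j ≥ 1, #{paths with M_3 ≥ j} = #{S_3 ≥ j} + #{S_3 ≥ j+1}.
By reflection, #{M_3 ≥ 3} = #{S_3 ≥ 3} + #{S_3 ≥ 4} = 1 + 0 = 1.
#{M_3 ≥ 4} = #{S_3 ≥ 4} + #{S_3 ≥ 5} = 0 + 0 = 0.
#{M_3 = 3} = 1 - 0 = 1.
P(M_3 = 3) = 1/8 = 1/8

Answer: 1/8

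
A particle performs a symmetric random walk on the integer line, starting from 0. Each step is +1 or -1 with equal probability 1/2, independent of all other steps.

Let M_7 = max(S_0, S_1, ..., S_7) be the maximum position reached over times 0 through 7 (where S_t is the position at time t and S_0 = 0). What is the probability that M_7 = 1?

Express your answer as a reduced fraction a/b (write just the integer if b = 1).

Answer: 35/128

Derivation:
Let M_7 = max(S_0,...,S_7). Use the reflection principle: for j ≥ 1, #{paths with M_7 ≥ j} = #{S_7 ≥ j} + #{S_7 ≥ j+1}.
By reflection, #{M_7 ≥ 1} = #{S_7 ≥ 1} + #{S_7 ≥ 2} = 64 + 29 = 93.
#{M_7 ≥ 2} = #{S_7 ≥ 2} + #{S_7 ≥ 3} = 29 + 29 = 58.
#{M_7 = 1} = 93 - 58 = 35.
P(M_7 = 1) = 35/128 = 35/128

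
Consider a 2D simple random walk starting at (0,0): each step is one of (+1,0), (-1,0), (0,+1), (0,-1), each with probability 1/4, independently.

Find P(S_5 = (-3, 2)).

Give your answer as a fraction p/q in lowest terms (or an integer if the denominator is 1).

Let h be the number of horizontal steps (so 5-h are vertical). To end at (-3,2) need (h-3)/2 right-steps and ((5-h)+2)/2 up-steps.
Sum over h with 3 ≤ h ≤ 3, h ≡ 1 (mod 2), 5-h ≡ 0 (mod 2):
h=3: C(5,3)·C(3,0)·C(2,2) = 10·1·1 = 10
Total favorable: 10
Total paths: 4^5 = 1024
P = 10/1024 = 5/512

Answer: 5/512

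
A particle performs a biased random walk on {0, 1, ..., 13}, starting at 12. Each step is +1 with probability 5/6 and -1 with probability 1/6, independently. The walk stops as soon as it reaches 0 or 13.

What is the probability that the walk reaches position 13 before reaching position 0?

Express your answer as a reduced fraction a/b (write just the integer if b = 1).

Answer: 305175780/305175781

Derivation:
Biased walk: p = 5/6, q = 1/6, r = q/p = 1/5
Gambler's ruin: P(hit 13 before 0 | start at 12) = (1 - r^a)/(1 - r^N)
r^12 = 1/244140625; r^13 = 1/1220703125
P = (1 - 1/244140625) / (1 - 1/1220703125) = 244140624/244140625 / 1220703124/1220703125 = 305175780/305175781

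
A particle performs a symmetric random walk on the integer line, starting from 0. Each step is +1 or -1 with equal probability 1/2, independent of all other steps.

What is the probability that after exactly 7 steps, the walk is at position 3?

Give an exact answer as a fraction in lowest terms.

To reach position 3 after 7 steps: need 5 steps of +1 and 2 of -1.
Favorable paths: C(7,5) = 21
Total paths: 2^7 = 128
P = 21/128 = 21/128

Answer: 21/128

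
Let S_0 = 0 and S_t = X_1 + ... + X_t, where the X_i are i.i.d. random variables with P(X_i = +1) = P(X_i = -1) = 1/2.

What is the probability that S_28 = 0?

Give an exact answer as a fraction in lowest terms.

To return to 0 after 28 steps: need exactly 14 steps of +1 and 14 of -1.
Favorable paths: C(28,14) = 40116600
Total paths: 2^28 = 268435456
P = 40116600/268435456 = 5014575/33554432

Answer: 5014575/33554432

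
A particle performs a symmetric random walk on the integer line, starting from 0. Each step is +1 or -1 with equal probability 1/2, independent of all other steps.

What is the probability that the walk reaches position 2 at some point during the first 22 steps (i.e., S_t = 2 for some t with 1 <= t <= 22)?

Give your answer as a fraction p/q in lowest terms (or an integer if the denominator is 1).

Count via complement. Let g(t,s) = #length-t paths at position s with S_1..S_t all ≠ 2.
g(t,s) = g(t-1,s-1) + g(t-1,s+1) for s ≠ 2; g(t,2) = 0.
t=0: g(0,0)=1
t=1: g(1,-1)=1 g(1,1)=1
t=2: g(2,-2)=1 g(2,0)=2
t=3: g(3,-3)=1 g(3,-1)=3 g(3,1)=2
t=4: g(4,-4)=1 g(4,-2)=4 g(4,0)=5
t=5: g(5,-5)=1 g(5,-3)=5 g(5,-1)=9 g(5,1)=5
t=6: g(6,-6)=1 g(6,-4)=6 g(6,-2)=14 g(6,0)=14
t=7: g(7,-7)=1 g(7,-5)=7 g(7,-3)=20 g(7,-1)=28 g(7,1)=14
t=8: g(8,-8)=1 g(8,-6)=8 g(8,-4)=27 g(8,-2)=48 g(8,0)=42
t=9: g(9,-9)=1 g(9,-7)=9 g(9,-5)=35 g(9,-3)=75 g(9,-1)=90 g(9,1)=42
t=10: g(10,-10)=1 g(10,-8)=10 g(10,-6)=44 g(10,-4)=110 g(10,-2)=165 g(10,0)=132
t=11: g(11,-11)=1 g(11,-9)=11 g(11,-7)=54 g(11,-5)=154 g(11,-3)=275 g(11,-1)=297 g(11,1)=132
t=12: g(12,-12)=1 g(12,-10)=12 g(12,-8)=65 g(12,-6)=208 g(12,-4)=429 g(12,-2)=572 g(12,0)=429
t=13: g(13,-13)=1 g(13,-11)=13 g(13,-9)=77 g(13,-7)=273 g(13,-5)=637 g(13,-3)=1001 g(13,-1)=1001 g(13,1)=429
t=14: g(14,-14)=1 g(14,-12)=14 g(14,-10)=90 g(14,-8)=350 g(14,-6)=910 g(14,-4)=1638 g(14,-2)=2002 g(14,0)=1430
t=15: g(15,-15)=1 g(15,-13)=15 g(15,-11)=104 g(15,-9)=440 g(15,-7)=1260 g(15,-5)=2548 g(15,-3)=3640 g(15,-1)=3432 g(15,1)=1430
t=16: g(16,-16)=1 g(16,-14)=16 g(16,-12)=119 g(16,-10)=544 g(16,-8)=1700 g(16,-6)=3808 g(16,-4)=6188 g(16,-2)=7072 g(16,0)=4862
t=17: g(17,-17)=1 g(17,-15)=17 g(17,-13)=135 g(17,-11)=663 g(17,-9)=2244 g(17,-7)=5508 g(17,-5)=9996 g(17,-3)=13260 g(17,-1)=11934 g(17,1)=4862
t=18: g(18,-18)=1 g(18,-16)=18 g(18,-14)=152 g(18,-12)=798 g(18,-10)=2907 g(18,-8)=7752 g(18,-6)=15504 g(18,-4)=23256 g(18,-2)=25194 g(18,0)=16796
t=19: g(19,-19)=1 g(19,-17)=19 g(19,-15)=170 g(19,-13)=950 g(19,-11)=3705 g(19,-9)=10659 g(19,-7)=23256 g(19,-5)=38760 g(19,-3)=48450 g(19,-1)=41990 g(19,1)=16796
t=20: g(20,-20)=1 g(20,-18)=20 g(20,-16)=189 g(20,-14)=1120 g(20,-12)=4655 g(20,-10)=14364 g(20,-8)=33915 g(20,-6)=62016 g(20,-4)=87210 g(20,-2)=90440 g(20,0)=58786
t=21: g(21,-21)=1 g(21,-19)=21 g(21,-17)=209 g(21,-15)=1309 g(21,-13)=5775 g(21,-11)=19019 g(21,-9)=48279 g(21,-7)=95931 g(21,-5)=149226 g(21,-3)=177650 g(21,-1)=149226 g(21,1)=58786
t=22: g(22,-22)=1 g(22,-20)=22 g(22,-18)=230 g(22,-16)=1518 g(22,-14)=7084 g(22,-12)=24794 g(22,-10)=67298 g(22,-8)=144210 g(22,-6)=245157 g(22,-4)=326876 g(22,-2)=326876 g(22,0)=208012
Paths never hitting 2: Σ_s g(22,s) = 1352078
Paths hitting 2: 2^22 - 1352078 = 2842226
P = 2842226/4194304 = 1421113/2097152

Answer: 1421113/2097152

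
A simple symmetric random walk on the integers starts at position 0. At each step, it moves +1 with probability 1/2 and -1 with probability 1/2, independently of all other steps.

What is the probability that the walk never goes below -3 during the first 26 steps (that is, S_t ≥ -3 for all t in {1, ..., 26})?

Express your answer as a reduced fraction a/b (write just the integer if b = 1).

Answer: 2340135/4194304

Derivation:
Let f(t,s) = #length-t paths at position s with S_1..S_t all ≥ -3.
f(t,s) = f(t-1,s-1) + f(t-1,s+1) for s ≥ -3; f(t,s) = 0 for s < -3.
t=0: f(0,0)=1
t=1: f(1,-1)=1 f(1,1)=1
t=2: f(2,-2)=1 f(2,0)=2 f(2,2)=1
t=3: f(3,-3)=1 f(3,-1)=3 f(3,1)=3 f(3,3)=1
t=4: f(4,-2)=4 f(4,0)=6 f(4,2)=4 f(4,4)=1
t=5: f(5,-3)=4 f(5,-1)=10 f(5,1)=10 f(5,3)=5 f(5,5)=1
t=6: f(6,-2)=14 f(6,0)=20 f(6,2)=15 f(6,4)=6 f(6,6)=1
t=7: f(7,-3)=14 f(7,-1)=34 f(7,1)=35 f(7,3)=21 f(7,5)=7 f(7,7)=1
t=8: f(8,-2)=48 f(8,0)=69 f(8,2)=56 f(8,4)=28 f(8,6)=8 f(8,8)=1
t=9: f(9,-3)=48 f(9,-1)=117 f(9,1)=125 f(9,3)=84 f(9,5)=36 f(9,7)=9 f(9,9)=1
t=10: f(10,-2)=165 f(10,0)=242 f(10,2)=209 f(10,4)=120 f(10,6)=45 f(10,8)=10 f(10,10)=1
t=11: f(11,-3)=165 f(11,-1)=407 f(11,1)=451 f(11,3)=329 f(11,5)=165 f(11,7)=55 f(11,9)=11 f(11,11)=1
t=12: f(12,-2)=572 f(12,0)=858 f(12,2)=780 f(12,4)=494 f(12,6)=220 f(12,8)=66 f(12,10)=12 f(12,12)=1
t=13: f(13,-3)=572 f(13,-1)=1430 f(13,1)=1638 f(13,3)=1274 f(13,5)=714 f(13,7)=286 f(13,9)=78 f(13,11)=13 f(13,13)=1
t=14: f(14,-2)=2002 f(14,0)=3068 f(14,2)=2912 f(14,4)=1988 f(14,6)=1000 f(14,8)=364 f(14,10)=91 f(14,12)=14 f(14,14)=1
t=15: f(15,-3)=2002 f(15,-1)=5070 f(15,1)=5980 f(15,3)=4900 f(15,5)=2988 f(15,7)=1364 f(15,9)=455 f(15,11)=105 f(15,13)=15 f(15,15)=1
t=16: f(16,-2)=7072 f(16,0)=11050 f(16,2)=10880 f(16,4)=7888 f(16,6)=4352 f(16,8)=1819 f(16,10)=560 f(16,12)=120 f(16,14)=16 f(16,16)=1
t=17: f(17,-3)=7072 f(17,-1)=18122 f(17,1)=21930 f(17,3)=18768 f(17,5)=12240 f(17,7)=6171 f(17,9)=2379 f(17,11)=680 f(17,13)=136 f(17,15)=17 f(17,17)=1
t=18: f(18,-2)=25194 f(18,0)=40052 f(18,2)=40698 f(18,4)=31008 f(18,6)=18411 f(18,8)=8550 f(18,10)=3059 f(18,12)=816 f(18,14)=153 f(18,16)=18 f(18,18)=1
t=19: f(19,-3)=25194 f(19,-1)=65246 f(19,1)=80750 f(19,3)=71706 f(19,5)=49419 f(19,7)=26961 f(19,9)=11609 f(19,11)=3875 f(19,13)=969 f(19,15)=171 f(19,17)=19 f(19,19)=1
t=20: f(20,-2)=90440 f(20,0)=145996 f(20,2)=152456 f(20,4)=121125 f(20,6)=76380 f(20,8)=38570 f(20,10)=15484 f(20,12)=4844 f(20,14)=1140 f(20,16)=190 f(20,18)=20 f(20,20)=1
t=21: f(21,-3)=90440 f(21,-1)=236436 f(21,1)=298452 f(21,3)=273581 f(21,5)=197505 f(21,7)=114950 f(21,9)=54054 f(21,11)=20328 f(21,13)=5984 f(21,15)=1330 f(21,17)=210 f(21,19)=21 f(21,21)=1
t=22: f(22,-2)=326876 f(22,0)=534888 f(22,2)=572033 f(22,4)=471086 f(22,6)=312455 f(22,8)=169004 f(22,10)=74382 f(22,12)=26312 f(22,14)=7314 f(22,16)=1540 f(22,18)=231 f(22,20)=22 f(22,22)=1
t=23: f(23,-3)=326876 f(23,-1)=861764 f(23,1)=1106921 f(23,3)=1043119 f(23,5)=783541 f(23,7)=481459 f(23,9)=243386 f(23,11)=100694 f(23,13)=33626 f(23,15)=8854 f(23,17)=1771 f(23,19)=253 f(23,21)=23 f(23,23)=1
t=24: f(24,-2)=1188640 f(24,0)=1968685 f(24,2)=2150040 f(24,4)=1826660 f(24,6)=1265000 f(24,8)=724845 f(24,10)=344080 f(24,12)=134320 f(24,14)=42480 f(24,16)=10625 f(24,18)=2024 f(24,20)=276 f(24,22)=24 f(24,24)=1
t=25: f(25,-3)=1188640 f(25,-1)=3157325 f(25,1)=4118725 f(25,3)=3976700 f(25,5)=3091660 f(25,7)=1989845 f(25,9)=1068925 f(25,11)=478400 f(25,13)=176800 f(25,15)=53105 f(25,17)=12649 f(25,19)=2300 f(25,21)=300 f(25,23)=25 f(25,25)=1
t=26: f(26,-2)=4345965 f(26,0)=7276050 f(26,2)=8095425 f(26,4)=7068360 f(26,6)=5081505 f(26,8)=3058770 f(26,10)=1547325 f(26,12)=655200 f(26,14)=229905 f(26,16)=65754 f(26,18)=14949 f(26,20)=2600 f(26,22)=325 f(26,24)=26 f(26,26)=1
Σ_s f(26,s) = 37442160
P = 37442160/67108864 = 2340135/4194304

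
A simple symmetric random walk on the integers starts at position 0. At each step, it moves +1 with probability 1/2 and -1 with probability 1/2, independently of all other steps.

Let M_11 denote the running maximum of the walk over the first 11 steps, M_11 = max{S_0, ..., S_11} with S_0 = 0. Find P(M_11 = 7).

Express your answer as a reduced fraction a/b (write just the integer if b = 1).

Let M_11 = max(S_0,...,S_11). Use the reflection principle: for j ≥ 1, #{paths with M_11 ≥ j} = #{S_11 ≥ j} + #{S_11 ≥ j+1}.
By reflection, #{M_11 ≥ 7} = #{S_11 ≥ 7} + #{S_11 ≥ 8} = 67 + 12 = 79.
#{M_11 ≥ 8} = #{S_11 ≥ 8} + #{S_11 ≥ 9} = 12 + 12 = 24.
#{M_11 = 7} = 79 - 24 = 55.
P(M_11 = 7) = 55/2048 = 55/2048

Answer: 55/2048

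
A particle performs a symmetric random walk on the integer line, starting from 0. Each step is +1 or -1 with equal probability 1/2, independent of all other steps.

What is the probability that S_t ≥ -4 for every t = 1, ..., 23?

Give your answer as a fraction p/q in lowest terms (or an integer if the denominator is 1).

Let f(t,s) = #length-t paths at position s with S_1..S_t all ≥ -4.
f(t,s) = f(t-1,s-1) + f(t-1,s+1) for s ≥ -4; f(t,s) = 0 for s < -4.
t=0: f(0,0)=1
t=1: f(1,-1)=1 f(1,1)=1
t=2: f(2,-2)=1 f(2,0)=2 f(2,2)=1
t=3: f(3,-3)=1 f(3,-1)=3 f(3,1)=3 f(3,3)=1
t=4: f(4,-4)=1 f(4,-2)=4 f(4,0)=6 f(4,2)=4 f(4,4)=1
t=5: f(5,-3)=5 f(5,-1)=10 f(5,1)=10 f(5,3)=5 f(5,5)=1
t=6: f(6,-4)=5 f(6,-2)=15 f(6,0)=20 f(6,2)=15 f(6,4)=6 f(6,6)=1
t=7: f(7,-3)=20 f(7,-1)=35 f(7,1)=35 f(7,3)=21 f(7,5)=7 f(7,7)=1
t=8: f(8,-4)=20 f(8,-2)=55 f(8,0)=70 f(8,2)=56 f(8,4)=28 f(8,6)=8 f(8,8)=1
t=9: f(9,-3)=75 f(9,-1)=125 f(9,1)=126 f(9,3)=84 f(9,5)=36 f(9,7)=9 f(9,9)=1
t=10: f(10,-4)=75 f(10,-2)=200 f(10,0)=251 f(10,2)=210 f(10,4)=120 f(10,6)=45 f(10,8)=10 f(10,10)=1
t=11: f(11,-3)=275 f(11,-1)=451 f(11,1)=461 f(11,3)=330 f(11,5)=165 f(11,7)=55 f(11,9)=11 f(11,11)=1
t=12: f(12,-4)=275 f(12,-2)=726 f(12,0)=912 f(12,2)=791 f(12,4)=495 f(12,6)=220 f(12,8)=66 f(12,10)=12 f(12,12)=1
t=13: f(13,-3)=1001 f(13,-1)=1638 f(13,1)=1703 f(13,3)=1286 f(13,5)=715 f(13,7)=286 f(13,9)=78 f(13,11)=13 f(13,13)=1
t=14: f(14,-4)=1001 f(14,-2)=2639 f(14,0)=3341 f(14,2)=2989 f(14,4)=2001 f(14,6)=1001 f(14,8)=364 f(14,10)=91 f(14,12)=14 f(14,14)=1
t=15: f(15,-3)=3640 f(15,-1)=5980 f(15,1)=6330 f(15,3)=4990 f(15,5)=3002 f(15,7)=1365 f(15,9)=455 f(15,11)=105 f(15,13)=15 f(15,15)=1
t=16: f(16,-4)=3640 f(16,-2)=9620 f(16,0)=12310 f(16,2)=11320 f(16,4)=7992 f(16,6)=4367 f(16,8)=1820 f(16,10)=560 f(16,12)=120 f(16,14)=16 f(16,16)=1
t=17: f(17,-3)=13260 f(17,-1)=21930 f(17,1)=23630 f(17,3)=19312 f(17,5)=12359 f(17,7)=6187 f(17,9)=2380 f(17,11)=680 f(17,13)=136 f(17,15)=17 f(17,17)=1
t=18: f(18,-4)=13260 f(18,-2)=35190 f(18,0)=45560 f(18,2)=42942 f(18,4)=31671 f(18,6)=18546 f(18,8)=8567 f(18,10)=3060 f(18,12)=816 f(18,14)=153 f(18,16)=18 f(18,18)=1
t=19: f(19,-3)=48450 f(19,-1)=80750 f(19,1)=88502 f(19,3)=74613 f(19,5)=50217 f(19,7)=27113 f(19,9)=11627 f(19,11)=3876 f(19,13)=969 f(19,15)=171 f(19,17)=19 f(19,19)=1
t=20: f(20,-4)=48450 f(20,-2)=129200 f(20,0)=169252 f(20,2)=163115 f(20,4)=124830 f(20,6)=77330 f(20,8)=38740 f(20,10)=15503 f(20,12)=4845 f(20,14)=1140 f(20,16)=190 f(20,18)=20 f(20,20)=1
t=21: f(21,-3)=177650 f(21,-1)=298452 f(21,1)=332367 f(21,3)=287945 f(21,5)=202160 f(21,7)=116070 f(21,9)=54243 f(21,11)=20348 f(21,13)=5985 f(21,15)=1330 f(21,17)=210 f(21,19)=21 f(21,21)=1
t=22: f(22,-4)=177650 f(22,-2)=476102 f(22,0)=630819 f(22,2)=620312 f(22,4)=490105 f(22,6)=318230 f(22,8)=170313 f(22,10)=74591 f(22,12)=26333 f(22,14)=7315 f(22,16)=1540 f(22,18)=231 f(22,20)=22 f(22,22)=1
t=23: f(23,-3)=653752 f(23,-1)=1106921 f(23,1)=1251131 f(23,3)=1110417 f(23,5)=808335 f(23,7)=488543 f(23,9)=244904 f(23,11)=100924 f(23,13)=33648 f(23,15)=8855 f(23,17)=1771 f(23,19)=253 f(23,21)=23 f(23,23)=1
Σ_s f(23,s) = 5809478
P = 5809478/8388608 = 2904739/4194304

Answer: 2904739/4194304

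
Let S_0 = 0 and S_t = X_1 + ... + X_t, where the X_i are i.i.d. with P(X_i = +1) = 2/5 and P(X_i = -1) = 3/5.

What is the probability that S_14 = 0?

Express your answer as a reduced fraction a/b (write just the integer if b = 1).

Answer: 960740352/6103515625

Derivation:
To be at 0 after 14 steps: need exactly 7 steps of +1 and 7 of -1.
Number of such sequences: C(14,7) = 3432
Each has probability (2/5)^7 · (3/5)^7 = 279936/6103515625
P = 3432 · 279936/6103515625 = 960740352/6103515625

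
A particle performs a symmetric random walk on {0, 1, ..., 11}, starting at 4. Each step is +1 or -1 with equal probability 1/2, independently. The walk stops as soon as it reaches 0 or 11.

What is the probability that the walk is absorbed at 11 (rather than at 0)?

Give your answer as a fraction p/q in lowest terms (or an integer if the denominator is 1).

Answer: 4/11

Derivation:
Symmetric walk (p = 1/2): the harmonic-function argument gives P(hit 11 before 0 | start at 4) = a/N.
P = 4/11 = 4/11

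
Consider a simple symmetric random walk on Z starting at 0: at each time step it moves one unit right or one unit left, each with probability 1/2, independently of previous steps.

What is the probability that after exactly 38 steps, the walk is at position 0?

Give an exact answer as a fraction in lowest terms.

To return to 0 after 38 steps: need exactly 19 steps of +1 and 19 of -1.
Favorable paths: C(38,19) = 35345263800
Total paths: 2^38 = 274877906944
P = 35345263800/274877906944 = 4418157975/34359738368

Answer: 4418157975/34359738368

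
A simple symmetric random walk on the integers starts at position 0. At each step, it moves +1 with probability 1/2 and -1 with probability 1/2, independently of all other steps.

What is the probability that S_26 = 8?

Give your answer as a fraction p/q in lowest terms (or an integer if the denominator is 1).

To reach position 8 after 26 steps: need 17 steps of +1 and 9 of -1.
Favorable paths: C(26,17) = 3124550
Total paths: 2^26 = 67108864
P = 3124550/67108864 = 1562275/33554432

Answer: 1562275/33554432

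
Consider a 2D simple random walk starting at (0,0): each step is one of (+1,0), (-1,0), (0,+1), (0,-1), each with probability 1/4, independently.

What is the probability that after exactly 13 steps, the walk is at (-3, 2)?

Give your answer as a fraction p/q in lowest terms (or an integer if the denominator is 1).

Let h be the number of horizontal steps (so 13-h are vertical). To end at (-3,2) need (h-3)/2 right-steps and ((13-h)+2)/2 up-steps.
Sum over h with 3 ≤ h ≤ 11, h ≡ 1 (mod 2), 13-h ≡ 0 (mod 2):
h=3: C(13,3)·C(3,0)·C(10,6) = 286·1·210 = 60060
h=5: C(13,5)·C(5,1)·C(8,5) = 1287·5·56 = 360360
h=7: C(13,7)·C(7,2)·C(6,4) = 1716·21·15 = 540540
h=9: C(13,9)·C(9,3)·C(4,3) = 715·84·4 = 240240
h=11: C(13,11)·C(11,4)·C(2,2) = 78·330·1 = 25740
Total favorable: 1226940
Total paths: 4^13 = 67108864
P = 1226940/67108864 = 306735/16777216

Answer: 306735/16777216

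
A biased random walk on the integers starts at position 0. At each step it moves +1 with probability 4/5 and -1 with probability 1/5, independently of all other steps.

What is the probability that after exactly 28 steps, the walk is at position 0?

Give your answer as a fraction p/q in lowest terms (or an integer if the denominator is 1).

Answer: 430748712566784/1490116119384765625

Derivation:
To be at 0 after 28 steps: need exactly 14 steps of +1 and 14 of -1.
Number of such sequences: C(28,14) = 40116600
Each has probability (4/5)^14 · (1/5)^14 = 268435456/37252902984619140625
P = 40116600 · 268435456/37252902984619140625 = 430748712566784/1490116119384765625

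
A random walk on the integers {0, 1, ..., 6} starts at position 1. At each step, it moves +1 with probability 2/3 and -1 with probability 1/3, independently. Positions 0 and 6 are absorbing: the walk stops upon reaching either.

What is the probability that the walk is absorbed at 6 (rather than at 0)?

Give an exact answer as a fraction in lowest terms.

Biased walk: p = 2/3, q = 1/3, r = q/p = 1/2
Gambler's ruin: P(hit 6 before 0 | start at 1) = (1 - r^a)/(1 - r^N)
r^1 = 1/2; r^6 = 1/64
P = (1 - 1/2) / (1 - 1/64) = 1/2 / 63/64 = 32/63

Answer: 32/63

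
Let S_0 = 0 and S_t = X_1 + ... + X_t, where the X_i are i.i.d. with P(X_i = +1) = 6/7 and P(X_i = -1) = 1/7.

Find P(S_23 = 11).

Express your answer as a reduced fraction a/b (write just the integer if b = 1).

To reach position 11 after 23 steps: need 17 steps of +1 and 6 steps of -1.
Number of such sequences: C(23,17) = 100947
Each has probability (6/7)^17 · (1/7)^6 = 16926659444736/27368747340080916343
P = 100947 · 16926659444736/27368747340080916343 = 244099355852537856/3909821048582988049

Answer: 244099355852537856/3909821048582988049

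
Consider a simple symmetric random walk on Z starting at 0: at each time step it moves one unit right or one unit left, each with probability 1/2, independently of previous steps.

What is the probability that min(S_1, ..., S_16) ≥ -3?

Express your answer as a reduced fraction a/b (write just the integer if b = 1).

Answer: 21879/32768

Derivation:
Let f(t,s) = #length-t paths at position s with S_1..S_t all ≥ -3.
f(t,s) = f(t-1,s-1) + f(t-1,s+1) for s ≥ -3; f(t,s) = 0 for s < -3.
t=0: f(0,0)=1
t=1: f(1,-1)=1 f(1,1)=1
t=2: f(2,-2)=1 f(2,0)=2 f(2,2)=1
t=3: f(3,-3)=1 f(3,-1)=3 f(3,1)=3 f(3,3)=1
t=4: f(4,-2)=4 f(4,0)=6 f(4,2)=4 f(4,4)=1
t=5: f(5,-3)=4 f(5,-1)=10 f(5,1)=10 f(5,3)=5 f(5,5)=1
t=6: f(6,-2)=14 f(6,0)=20 f(6,2)=15 f(6,4)=6 f(6,6)=1
t=7: f(7,-3)=14 f(7,-1)=34 f(7,1)=35 f(7,3)=21 f(7,5)=7 f(7,7)=1
t=8: f(8,-2)=48 f(8,0)=69 f(8,2)=56 f(8,4)=28 f(8,6)=8 f(8,8)=1
t=9: f(9,-3)=48 f(9,-1)=117 f(9,1)=125 f(9,3)=84 f(9,5)=36 f(9,7)=9 f(9,9)=1
t=10: f(10,-2)=165 f(10,0)=242 f(10,2)=209 f(10,4)=120 f(10,6)=45 f(10,8)=10 f(10,10)=1
t=11: f(11,-3)=165 f(11,-1)=407 f(11,1)=451 f(11,3)=329 f(11,5)=165 f(11,7)=55 f(11,9)=11 f(11,11)=1
t=12: f(12,-2)=572 f(12,0)=858 f(12,2)=780 f(12,4)=494 f(12,6)=220 f(12,8)=66 f(12,10)=12 f(12,12)=1
t=13: f(13,-3)=572 f(13,-1)=1430 f(13,1)=1638 f(13,3)=1274 f(13,5)=714 f(13,7)=286 f(13,9)=78 f(13,11)=13 f(13,13)=1
t=14: f(14,-2)=2002 f(14,0)=3068 f(14,2)=2912 f(14,4)=1988 f(14,6)=1000 f(14,8)=364 f(14,10)=91 f(14,12)=14 f(14,14)=1
t=15: f(15,-3)=2002 f(15,-1)=5070 f(15,1)=5980 f(15,3)=4900 f(15,5)=2988 f(15,7)=1364 f(15,9)=455 f(15,11)=105 f(15,13)=15 f(15,15)=1
t=16: f(16,-2)=7072 f(16,0)=11050 f(16,2)=10880 f(16,4)=7888 f(16,6)=4352 f(16,8)=1819 f(16,10)=560 f(16,12)=120 f(16,14)=16 f(16,16)=1
Σ_s f(16,s) = 43758
P = 43758/65536 = 21879/32768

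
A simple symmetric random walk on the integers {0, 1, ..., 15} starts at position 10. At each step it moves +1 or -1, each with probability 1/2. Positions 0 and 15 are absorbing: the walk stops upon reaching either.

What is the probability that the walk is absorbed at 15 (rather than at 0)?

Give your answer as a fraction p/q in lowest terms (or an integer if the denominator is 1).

Symmetric walk (p = 1/2): the harmonic-function argument gives P(hit 15 before 0 | start at 10) = a/N.
P = 10/15 = 2/3

Answer: 2/3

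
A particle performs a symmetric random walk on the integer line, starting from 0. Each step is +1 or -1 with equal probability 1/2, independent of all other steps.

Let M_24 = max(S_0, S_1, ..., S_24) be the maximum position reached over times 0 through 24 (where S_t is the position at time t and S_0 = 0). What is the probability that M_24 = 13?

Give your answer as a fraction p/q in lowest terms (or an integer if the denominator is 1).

Let M_24 = max(S_0,...,S_24). Use the reflection principle: for j ≥ 1, #{paths with M_24 ≥ j} = #{S_24 ≥ j} + #{S_24 ≥ j+1}.
By reflection, #{M_24 ≥ 13} = #{S_24 ≥ 13} + #{S_24 ≥ 14} = 55455 + 55455 = 110910.
#{M_24 ≥ 14} = #{S_24 ≥ 14} + #{S_24 ≥ 15} = 55455 + 12951 = 68406.
#{M_24 = 13} = 110910 - 68406 = 42504.
P(M_24 = 13) = 42504/16777216 = 5313/2097152

Answer: 5313/2097152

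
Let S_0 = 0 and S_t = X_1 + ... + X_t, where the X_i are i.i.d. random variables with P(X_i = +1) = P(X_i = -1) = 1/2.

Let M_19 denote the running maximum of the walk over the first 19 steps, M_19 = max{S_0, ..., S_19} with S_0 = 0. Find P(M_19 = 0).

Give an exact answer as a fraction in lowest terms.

Let M_19 = max(S_0,...,S_19). Use the reflection principle: for j ≥ 1, #{paths with M_19 ≥ j} = #{S_19 ≥ j} + #{S_19 ≥ j+1}.
P(M_19 ≥ 0) = 1 since S_0 = 0, so #{M_19 ≥ 0} = 524288.
#{M_19 ≥ 1} = #{S_19 ≥ 1} + #{S_19 ≥ 2} = 262144 + 169766 = 431910.
#{M_19 = 0} = 524288 - 431910 = 92378.
P(M_19 = 0) = 92378/524288 = 46189/262144

Answer: 46189/262144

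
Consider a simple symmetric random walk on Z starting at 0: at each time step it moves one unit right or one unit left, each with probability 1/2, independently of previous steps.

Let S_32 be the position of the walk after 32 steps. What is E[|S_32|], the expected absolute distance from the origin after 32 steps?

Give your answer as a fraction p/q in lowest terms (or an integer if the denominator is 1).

S_32 takes values m ≡ 0 (mod 2) with |m| ≤ 32; P(S_32=m) = C(32,(32+m)/2)/2^32.
Total paths: 2^32 = 4294967296
Distribution: P(S=-32)=1/4294967296, P(S=-30)=32/4294967296, P(S=-28)=496/4294967296, P(S=-26)=4960/4294967296, P(S=-24)=35960/4294967296, P(S=-22)=201376/4294967296, P(S=-20)=906192/4294967296, P(S=-18)=3365856/4294967296, P(S=-16)=10518300/4294967296, P(S=-14)=28048800/4294967296, P(S=-12)=64512240/4294967296, P(S=-10)=129024480/4294967296, P(S=-8)=225792840/4294967296, P(S=-6)=347373600/4294967296, P(S=-4)=471435600/4294967296, P(S=-2)=565722720/4294967296, P(S=0)=601080390/4294967296, P(S=2)=565722720/4294967296, P(S=4)=471435600/4294967296, P(S=6)=347373600/4294967296, P(S=8)=225792840/4294967296, P(S=10)=129024480/4294967296, P(S=12)=64512240/4294967296, P(S=14)=28048800/4294967296, P(S=16)=10518300/4294967296, P(S=18)=3365856/4294967296, P(S=20)=906192/4294967296, P(S=22)=201376/4294967296, P(S=24)=35960/4294967296, P(S=26)=4960/4294967296, P(S=28)=496/4294967296, P(S=30)=32/4294967296, P(S=32)=1/4294967296
E[|S_32|] = Σ_m |m|·P(S_32=m) = 19234572480/4294967296 = 300540195/67108864

Answer: 300540195/67108864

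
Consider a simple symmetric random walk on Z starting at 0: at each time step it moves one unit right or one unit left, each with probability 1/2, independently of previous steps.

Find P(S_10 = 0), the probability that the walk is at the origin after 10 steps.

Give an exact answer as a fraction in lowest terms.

To return to 0 after 10 steps: need exactly 5 steps of +1 and 5 of -1.
Favorable paths: C(10,5) = 252
Total paths: 2^10 = 1024
P = 252/1024 = 63/256

Answer: 63/256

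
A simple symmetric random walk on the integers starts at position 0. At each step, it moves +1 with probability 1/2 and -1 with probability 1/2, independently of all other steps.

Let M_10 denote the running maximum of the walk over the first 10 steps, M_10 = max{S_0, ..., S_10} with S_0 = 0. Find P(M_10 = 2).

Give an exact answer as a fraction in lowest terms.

Answer: 105/512

Derivation:
Let M_10 = max(S_0,...,S_10). Use the reflection principle: for j ≥ 1, #{paths with M_10 ≥ j} = #{S_10 ≥ j} + #{S_10 ≥ j+1}.
By reflection, #{M_10 ≥ 2} = #{S_10 ≥ 2} + #{S_10 ≥ 3} = 386 + 176 = 562.
#{M_10 ≥ 3} = #{S_10 ≥ 3} + #{S_10 ≥ 4} = 176 + 176 = 352.
#{M_10 = 2} = 562 - 352 = 210.
P(M_10 = 2) = 210/1024 = 105/512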